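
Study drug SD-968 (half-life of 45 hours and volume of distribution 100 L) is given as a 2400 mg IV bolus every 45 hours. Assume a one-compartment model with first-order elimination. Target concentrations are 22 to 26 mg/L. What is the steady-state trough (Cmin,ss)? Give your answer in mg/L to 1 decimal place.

τ = 45 h = 1 half-life, so f = (1/2)^1 = 0.5.
At steady state, R = 1/(1 − 0.5) = 2/1.
Single-dose peak C₀ = D/Vd = 2400/100 = 24 mg/L.
Steady-state peak Cmax,ss = C₀·R = 24 × 2/1 ≈ 48.000 mg/L.
Steady-state trough Cmin,ss = Cmax,ss·f ≈ 48.000 × 0.5 ≈ 24.000 mg/L.
Trough 24.0 mg/L vs MEC 22 mg/L: adequate.

24.0 mg/L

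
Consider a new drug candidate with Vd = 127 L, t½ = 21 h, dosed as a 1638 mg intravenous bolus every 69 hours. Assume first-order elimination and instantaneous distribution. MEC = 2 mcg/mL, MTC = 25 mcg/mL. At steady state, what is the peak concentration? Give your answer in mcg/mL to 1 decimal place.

k = ln2/t½ = ln2/21 ≈ 0.033007 h⁻¹; fraction remaining f = e^(−kτ) = e^(−0.033007×69) ≈ 0.1025.
Accumulation ratio R = 1/(1 − f) ≈ 1/0.8975 ≈ 1.1142.
Single-dose peak C₀ = D/Vd = 1638/127 ≈ 12.898 mcg/mL.
Steady-state peak Cmax,ss = C₀·R ≈ 12.898 × 1.1142 ≈ 14.371 mcg/mL.
Peak 14.4 mcg/mL vs MTC 25 mcg/mL: below toxic threshold.

14.4 mcg/mL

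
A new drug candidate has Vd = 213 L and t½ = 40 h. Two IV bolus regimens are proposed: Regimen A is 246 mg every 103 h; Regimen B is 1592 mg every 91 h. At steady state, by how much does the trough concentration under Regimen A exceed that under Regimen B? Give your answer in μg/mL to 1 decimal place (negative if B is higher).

Regimen A: f = (1/2)^(103/40) ≈ 0.1678; Cmin,ss = (246/213)·f/(1−f) ≈ 0.233 μg/mL.
Regimen B: f = (1/2)^(91/40) ≈ 0.2066; Cmin,ss = (1592/213)·f/(1−f) ≈ 1.946 μg/mL.
Difference ≈ 0.233 − 1.946 ≈ -1.713 μg/mL.

-1.7 μg/mL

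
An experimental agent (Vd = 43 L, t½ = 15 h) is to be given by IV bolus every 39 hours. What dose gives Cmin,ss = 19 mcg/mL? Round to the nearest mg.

4136 mg

τ/t½ = 39/15 ≈ 2.6, so f = (1/2)^(39/15) ≈ 0.164938.
Cmin,ss = (D/Vd)·f/(1−f), so D = Cmin,ss·Vd·(1−f)/f.
D = 19 × 43 × (1−f)/f ≈ 19 × 43 × 5.06288 ≈ 4136.37 mg.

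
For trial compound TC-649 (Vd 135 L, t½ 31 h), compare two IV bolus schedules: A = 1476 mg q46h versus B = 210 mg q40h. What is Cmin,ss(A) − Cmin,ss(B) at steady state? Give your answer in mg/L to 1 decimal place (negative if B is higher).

Regimen A: f = (1/2)^(46/31) ≈ 0.3575; Cmin,ss = (1476/135)·f/(1−f) ≈ 6.084 mg/L.
Regimen B: f = (1/2)^(40/31) ≈ 0.4089; Cmin,ss = (210/135)·f/(1−f) ≈ 1.076 mg/L.
Difference ≈ 6.084 − 1.076 ≈ 5.008 mg/L.

5.0 mg/L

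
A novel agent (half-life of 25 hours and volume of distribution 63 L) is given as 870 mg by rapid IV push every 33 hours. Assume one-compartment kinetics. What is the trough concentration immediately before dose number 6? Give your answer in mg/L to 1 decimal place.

f = (1/2)^(τ/t½) = (1/2)^(33/25) ≈ 0.4005.
C₀ = D/Vd = 870/63 ≈ 13.810 mg/L.
Before the 6th dose, 5 doses have been given. Superposition: Cmin = C₀·(f + f² + … + f^5).
≈ 13.810 × (0.4005 + 0.1604 + 0.0642 + 0.0257 + 0.0103) ≈ 13.810 × 0.6611 ≈ 9.130 mg/L.

9.1 mg/L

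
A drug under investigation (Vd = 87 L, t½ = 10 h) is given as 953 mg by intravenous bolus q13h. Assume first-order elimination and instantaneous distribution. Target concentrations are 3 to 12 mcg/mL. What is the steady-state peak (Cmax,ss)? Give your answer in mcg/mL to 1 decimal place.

18.4 mcg/mL

k = ln2/t½ = ln2/10 ≈ 0.069315 h⁻¹; fraction remaining f = e^(−kτ) = e^(−0.069315×13) ≈ 0.4061.
At steady state, accumulation factor R = 1/(1 − e^(−kτ)) ≈ 1.6838.
Single-dose peak C₀ = D/Vd = 953/87 ≈ 10.954 mcg/mL.
Cmax,ss = C₀/(1 − f) ≈ 10.954/0.5939 ≈ 18.444 mcg/mL.
Peak 18.4 mcg/mL vs MTC 12 mcg/mL: exceeds toxic threshold.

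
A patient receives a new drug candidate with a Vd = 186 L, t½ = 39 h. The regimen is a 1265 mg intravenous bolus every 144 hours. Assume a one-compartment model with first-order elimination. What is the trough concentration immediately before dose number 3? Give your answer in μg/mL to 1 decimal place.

0.6 μg/mL

f = (1/2)^(τ/t½) = (1/2)^(144/39) ≈ 0.0774.
C₀ = D/Vd = 1265/186 ≈ 6.801 μg/mL.
Before the 3rd dose, 2 doses have been given. Superposition: Cmin = C₀·(f + f²).
≈ 6.801 × (0.0774 + 0.0060) ≈ 6.801 × 0.0834 ≈ 0.567 μg/mL.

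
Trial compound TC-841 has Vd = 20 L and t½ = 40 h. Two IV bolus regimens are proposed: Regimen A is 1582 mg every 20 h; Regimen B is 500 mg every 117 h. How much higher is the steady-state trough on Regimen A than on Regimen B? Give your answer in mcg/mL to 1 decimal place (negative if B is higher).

Regimen A: f = (1/2)^(20/40) ≈ 0.7071; Cmin,ss = (1582/20)·f/(1−f) ≈ 190.958 mcg/mL.
Regimen B: f = (1/2)^(117/40) ≈ 0.1317; Cmin,ss = (500/20)·f/(1−f) ≈ 3.792 mcg/mL.
Difference ≈ 190.958 − 3.792 ≈ 187.166 mcg/mL.

187.2 mcg/mL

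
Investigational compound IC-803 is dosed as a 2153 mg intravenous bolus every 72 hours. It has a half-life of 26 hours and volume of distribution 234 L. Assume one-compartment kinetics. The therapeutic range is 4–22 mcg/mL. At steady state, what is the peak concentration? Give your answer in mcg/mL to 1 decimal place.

10.8 mcg/mL

τ/t½ = 72/26 ≈ 2.7692, so fraction remaining f = (1/2)^(72/26) ≈ 0.1467.
At steady state, accumulation factor R = 1/(1 − e^(−kτ)) ≈ 1.1719.
Single-dose peak C₀ = D/Vd = 2153/234 ≈ 9.201 mcg/mL.
Cmax,ss = C₀/(1 − f) ≈ 9.201/0.8533 ≈ 10.783 mcg/mL.
Peak 10.8 mcg/mL vs MTC 22 mcg/mL: below toxic threshold.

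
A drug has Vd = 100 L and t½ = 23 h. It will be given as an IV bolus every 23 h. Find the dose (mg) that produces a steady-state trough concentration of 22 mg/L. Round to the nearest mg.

τ/t½ = 23/23 ≈ 1, so f = (1/2)^(23/23) ≈ 0.500000.
Cmin,ss = (D/Vd)·f/(1−f), so D = Cmin,ss·Vd·(1−f)/f.
D = 22 × 100 × (1−f)/f ≈ 22 × 100 × 1.00000 ≈ 2200.00 mg.

2200 mg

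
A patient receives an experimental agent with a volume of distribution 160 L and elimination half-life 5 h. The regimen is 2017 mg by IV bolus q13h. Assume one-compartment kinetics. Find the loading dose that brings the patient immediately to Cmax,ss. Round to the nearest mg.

2415 mg

f = (1/2)^(13/5) ≈ 0.164938; accumulation ratio R = 1/(1−f) ≈ 1.19752.
Loading dose to hit Cmax,ss on first dose: D_load = D_maint·R ≈ 2017 × 1.19752 ≈ 2415.40 mg.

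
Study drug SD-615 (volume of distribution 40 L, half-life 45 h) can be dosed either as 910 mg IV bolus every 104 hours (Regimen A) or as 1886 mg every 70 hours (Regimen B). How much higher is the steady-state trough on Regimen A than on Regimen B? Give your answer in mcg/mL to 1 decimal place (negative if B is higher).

-18.6 mcg/mL

Regimen A: f = (1/2)^(104/45) ≈ 0.2015; Cmin,ss = (910/40)·f/(1−f) ≈ 5.741 mcg/mL.
Regimen B: f = (1/2)^(70/45) ≈ 0.3402; Cmin,ss = (1886/40)·f/(1−f) ≈ 24.311 mcg/mL.
Difference ≈ 5.741 − 24.311 ≈ -18.570 mcg/mL.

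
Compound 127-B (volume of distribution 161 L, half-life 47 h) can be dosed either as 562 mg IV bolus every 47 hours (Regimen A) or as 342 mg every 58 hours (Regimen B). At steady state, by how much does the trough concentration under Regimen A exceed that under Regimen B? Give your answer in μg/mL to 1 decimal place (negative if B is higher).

Regimen A: f = (1/2)^(47/47) ≈ 0.5000; Cmin,ss = (562/161)·f/(1−f) ≈ 3.491 μg/mL.
Regimen B: f = (1/2)^(58/47) ≈ 0.4251; Cmin,ss = (342/161)·f/(1−f) ≈ 1.571 μg/mL.
Difference ≈ 3.491 − 1.571 ≈ 1.920 μg/mL.

1.9 μg/mL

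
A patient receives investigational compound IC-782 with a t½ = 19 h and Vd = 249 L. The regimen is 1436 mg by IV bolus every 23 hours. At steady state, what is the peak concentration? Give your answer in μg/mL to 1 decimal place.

10.2 μg/mL

Over one 23-h interval, 23/19 ≈ 1.2105 half-lives elapse, leaving f ≈ 0.4321 of each dose.
At steady state, accumulation factor R = 1/(1 − e^(−kτ)) ≈ 1.7609.
Each bolus raises the concentration by D/Vd = 1436/249 ≈ 5.767 μg/mL.
Steady-state peak Cmax,ss = C₀·R ≈ 5.767 × 1.7609 ≈ 10.155 μg/mL.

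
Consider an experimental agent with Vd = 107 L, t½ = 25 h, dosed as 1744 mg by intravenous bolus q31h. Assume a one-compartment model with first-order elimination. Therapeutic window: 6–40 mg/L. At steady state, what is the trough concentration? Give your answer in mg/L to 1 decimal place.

12.0 mg/L

k = ln2/t½ = ln2/25 ≈ 0.027726 h⁻¹; fraction remaining f = e^(−kτ) = e^(−0.027726×31) ≈ 0.4234.
At steady state, accumulation factor R = 1/(1 − e^(−kτ)) ≈ 1.7343.
Each bolus raises the concentration by D/Vd = 1744/107 ≈ 16.299 mg/L.
Steady-state peak Cmax,ss = C₀·R ≈ 16.299 × 1.7343 ≈ 28.267 mg/L.
Steady-state trough Cmin,ss = Cmax,ss·f ≈ 28.267 × 0.4234 ≈ 11.968 mg/L.
Trough 12.0 mg/L vs MEC 6 mg/L: adequate.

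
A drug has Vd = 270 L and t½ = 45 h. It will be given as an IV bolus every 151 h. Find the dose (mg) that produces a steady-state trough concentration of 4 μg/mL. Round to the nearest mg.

9975 mg

τ/t½ = 151/45 ≈ 3.3556, so f = (1/2)^(151/45) ≈ 0.097696.
Cmin,ss = (D/Vd)·f/(1−f), so D = Cmin,ss·Vd·(1−f)/f.
D = 4 × 270 × (1−f)/f ≈ 4 × 270 × 9.23583 ≈ 9974.70 mg.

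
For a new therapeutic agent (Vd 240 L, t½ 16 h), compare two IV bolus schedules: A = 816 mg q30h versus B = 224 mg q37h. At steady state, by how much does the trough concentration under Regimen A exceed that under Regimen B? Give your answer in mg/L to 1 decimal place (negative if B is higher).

Regimen A: f = (1/2)^(30/16) ≈ 0.2726; Cmin,ss = (816/240)·f/(1−f) ≈ 1.274 mg/L.
Regimen B: f = (1/2)^(37/16) ≈ 0.2013; Cmin,ss = (224/240)·f/(1−f) ≈ 0.235 mg/L.
Difference ≈ 1.274 − 0.235 ≈ 1.039 mg/L.

1.0 mg/L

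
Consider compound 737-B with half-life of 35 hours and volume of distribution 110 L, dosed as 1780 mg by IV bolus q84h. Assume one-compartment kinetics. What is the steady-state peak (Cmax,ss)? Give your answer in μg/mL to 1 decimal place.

20.0 μg/mL

k = ln2/t½ = ln2/35 ≈ 0.019804 h⁻¹; fraction remaining f = e^(−kτ) = e^(−0.019804×84) ≈ 0.1895.
Accumulation ratio R = 1/(1 − f) ≈ 1/0.8105 ≈ 1.2338.
Single-dose peak C₀ = D/Vd = 1780/110 ≈ 16.182 μg/mL.
Steady-state peak Cmax,ss = C₀·R ≈ 16.182 × 1.2338 ≈ 19.965 μg/mL.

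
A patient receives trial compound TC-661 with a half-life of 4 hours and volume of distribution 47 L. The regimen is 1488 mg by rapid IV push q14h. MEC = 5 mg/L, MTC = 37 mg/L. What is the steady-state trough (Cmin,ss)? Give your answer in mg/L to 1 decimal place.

3.1 mg/L

k = ln2/t½ = ln2/4 ≈ 0.173287 h⁻¹; fraction remaining f = e^(−kτ) = e^(−0.173287×14) ≈ 0.0884.
At steady state, accumulation factor R = 1/(1 − e^(−kτ)) ≈ 1.0970.
Single-dose peak C₀ = D/Vd = 1488/47 ≈ 31.660 mg/L.
Steady-state peak Cmax,ss = C₀·R ≈ 31.660 × 1.0970 ≈ 34.731 mg/L.
One interval later, Cmin,ss = Cmax,ss·e^(−kτ) ≈ 34.731 × 0.0884 ≈ 3.070 mg/L.
Trough 3.1 mg/L vs MEC 5 mg/L: subtherapeutic.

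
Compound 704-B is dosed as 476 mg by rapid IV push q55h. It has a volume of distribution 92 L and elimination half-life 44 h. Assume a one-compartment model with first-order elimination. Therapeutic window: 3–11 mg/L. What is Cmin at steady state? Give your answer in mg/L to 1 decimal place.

3.8 mg/L

τ/t½ = 55/44 ≈ 1.25, so fraction remaining f = (1/2)^(55/44) ≈ 0.4204.
At steady state, accumulation factor R = 1/(1 − e^(−kτ)) ≈ 1.7253.
Single-dose peak C₀ = D/Vd = 476/92 ≈ 5.174 mg/L.
Steady-state peak Cmax,ss = C₀·R ≈ 5.174 × 1.7253 ≈ 8.927 mg/L.
Steady-state trough Cmin,ss = Cmax,ss·f ≈ 8.927 × 0.4204 ≈ 3.753 mg/L.
Trough 3.8 mg/L vs MEC 3 mg/L: adequate.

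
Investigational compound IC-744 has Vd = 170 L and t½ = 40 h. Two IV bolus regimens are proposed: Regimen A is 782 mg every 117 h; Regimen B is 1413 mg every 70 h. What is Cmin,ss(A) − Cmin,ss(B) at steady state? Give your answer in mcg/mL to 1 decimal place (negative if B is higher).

-2.8 mcg/mL

Regimen A: f = (1/2)^(117/40) ≈ 0.1317; Cmin,ss = (782/170)·f/(1−f) ≈ 0.698 mcg/mL.
Regimen B: f = (1/2)^(70/40) ≈ 0.2973; Cmin,ss = (1413/170)·f/(1−f) ≈ 3.517 mcg/mL.
Difference ≈ 0.698 − 3.517 ≈ -2.819 mcg/mL.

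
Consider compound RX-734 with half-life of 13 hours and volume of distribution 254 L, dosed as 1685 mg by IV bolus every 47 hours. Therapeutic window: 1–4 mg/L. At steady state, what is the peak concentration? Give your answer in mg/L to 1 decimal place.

7.2 mg/L

k = ln2/t½ = ln2/13 ≈ 0.053319 h⁻¹; fraction remaining f = e^(−kτ) = e^(−0.053319×47) ≈ 0.0816.
Accumulation ratio R = 1/(1 − f) ≈ 1/0.9184 ≈ 1.0889.
Each bolus raises the concentration by D/Vd = 1685/254 ≈ 6.634 mg/L.
Steady-state peak Cmax,ss = C₀·R ≈ 6.634 × 1.0889 ≈ 7.224 mg/L.
Peak 7.2 mg/L vs MTC 4 mg/L: exceeds toxic threshold.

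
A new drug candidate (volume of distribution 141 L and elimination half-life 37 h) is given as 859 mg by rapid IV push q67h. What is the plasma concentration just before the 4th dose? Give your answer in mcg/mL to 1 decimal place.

2.4 mcg/mL

f = (1/2)^(τ/t½) = (1/2)^(67/37) ≈ 0.2850.
C₀ = D/Vd = 859/141 ≈ 6.092 mcg/mL.
Before the 4th dose, 3 doses have been given. Superposition: Cmin = C₀·(f + f² + … + f^3).
≈ 6.092 × (0.2850 + 0.0812 + 0.0231) ≈ 6.092 × 0.3893 ≈ 2.372 mcg/mL.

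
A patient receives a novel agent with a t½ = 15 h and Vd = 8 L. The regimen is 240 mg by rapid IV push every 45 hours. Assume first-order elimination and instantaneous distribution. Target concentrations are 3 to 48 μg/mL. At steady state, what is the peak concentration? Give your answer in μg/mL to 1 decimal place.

34.3 μg/mL

The dosing interval is 3 half-lives, so f = 2^(−3) = 0.125.
Accumulation ratio R = 1/(1 − f) = 1/0.875 = 8/7.
Single-dose peak C₀ = D/Vd = 240/8 = 30 μg/mL.
Steady-state peak Cmax,ss = C₀·R = 30 × 8/7 ≈ 34.286 μg/mL.
Peak 34.3 μg/mL vs MTC 48 μg/mL: below toxic threshold.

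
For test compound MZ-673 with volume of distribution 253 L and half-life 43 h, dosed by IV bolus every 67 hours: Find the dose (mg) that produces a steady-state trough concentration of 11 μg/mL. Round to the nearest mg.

5412 mg

τ/t½ = 67/43 ≈ 1.5581, so f = (1/2)^(67/43) ≈ 0.339589.
Cmin,ss = (D/Vd)·f/(1−f), so D = Cmin,ss·Vd·(1−f)/f.
D = 11 × 253 × (1−f)/f ≈ 11 × 253 × 1.94474 ≈ 5412.21 mg.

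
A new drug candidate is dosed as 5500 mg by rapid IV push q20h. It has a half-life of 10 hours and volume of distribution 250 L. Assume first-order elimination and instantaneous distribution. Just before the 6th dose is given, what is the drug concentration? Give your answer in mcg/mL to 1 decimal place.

7.3 mcg/mL

f = (1/2)^(τ/t½) = (1/2)^(20/10) ≈ 0.2500.
C₀ = D/Vd = 5500/250 ≈ 22.000 mcg/mL.
Before the 6th dose, 5 doses have been given. Superposition: Cmin = C₀·(f + f² + … + f^5).
≈ 22.000 × (0.2500 + 0.0625 + 0.0156 + 0.0039 + 0.0010) ≈ 22.000 × 0.3330 ≈ 7.326 mcg/mL.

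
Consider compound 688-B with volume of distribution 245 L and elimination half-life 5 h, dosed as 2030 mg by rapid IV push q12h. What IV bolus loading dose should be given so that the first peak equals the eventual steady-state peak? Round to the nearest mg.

f = (1/2)^(12/5) ≈ 0.189465; accumulation ratio R = 1/(1−f) ≈ 1.23375.
Loading dose to hit Cmax,ss on first dose: D_load = D_maint·R ≈ 2030 × 1.23375 ≈ 2504.51 mg.

2505 mg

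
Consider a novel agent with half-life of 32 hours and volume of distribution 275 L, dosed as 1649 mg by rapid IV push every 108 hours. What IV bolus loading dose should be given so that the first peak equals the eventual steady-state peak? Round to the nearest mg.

f = (1/2)^(108/32) ≈ 0.096388; accumulation ratio R = 1/(1−f) ≈ 1.10667.
Loading dose to hit Cmax,ss on first dose: D_load = D_maint·R ≈ 1649 × 1.10667 ≈ 1824.90 mg.

1825 mg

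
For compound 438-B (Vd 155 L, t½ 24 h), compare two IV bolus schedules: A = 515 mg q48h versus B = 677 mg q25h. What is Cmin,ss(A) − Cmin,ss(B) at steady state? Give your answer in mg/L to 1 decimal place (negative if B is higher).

-3.0 mg/L

Regimen A: f = (1/2)^(48/24) ≈ 0.2500; Cmin,ss = (515/155)·f/(1−f) ≈ 1.108 mg/L.
Regimen B: f = (1/2)^(25/24) ≈ 0.4858; Cmin,ss = (677/155)·f/(1−f) ≈ 4.127 mg/L.
Difference ≈ 1.108 − 4.127 ≈ -3.019 mg/L.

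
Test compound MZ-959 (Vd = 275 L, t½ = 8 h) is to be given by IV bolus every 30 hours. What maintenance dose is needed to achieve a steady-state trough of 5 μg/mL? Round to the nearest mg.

τ/t½ = 30/8 ≈ 3.75, so f = (1/2)^(30/8) ≈ 0.074325.
Cmin,ss = (D/Vd)·f/(1−f), so D = Cmin,ss·Vd·(1−f)/f.
D = 5 × 275 × (1−f)/f ≈ 5 × 275 × 12.45442 ≈ 17124.83 mg.

17125 mg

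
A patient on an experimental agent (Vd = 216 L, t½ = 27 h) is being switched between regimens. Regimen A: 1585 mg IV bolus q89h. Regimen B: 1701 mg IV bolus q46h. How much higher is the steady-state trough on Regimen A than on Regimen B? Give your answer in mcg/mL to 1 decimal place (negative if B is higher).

-2.7 mcg/mL

Regimen A: f = (1/2)^(89/27) ≈ 0.1018; Cmin,ss = (1585/216)·f/(1−f) ≈ 0.832 mcg/mL.
Regimen B: f = (1/2)^(46/27) ≈ 0.3070; Cmin,ss = (1701/216)·f/(1−f) ≈ 3.489 mcg/mL.
Difference ≈ 0.832 − 3.489 ≈ -2.657 mcg/mL.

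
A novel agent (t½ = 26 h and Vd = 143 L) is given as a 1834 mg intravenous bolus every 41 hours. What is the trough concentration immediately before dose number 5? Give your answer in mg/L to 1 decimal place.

6.4 mg/L

f = (1/2)^(τ/t½) = (1/2)^(41/26) ≈ 0.3352.
C₀ = D/Vd = 1834/143 ≈ 12.825 mg/L.
Before the 5th dose, 4 doses have been given. Superposition: Cmin = C₀·(f + f² + … + f^4).
≈ 12.825 × (0.3352 + 0.1124 + 0.0377 + 0.0126) ≈ 12.825 × 0.4979 ≈ 6.386 mg/L.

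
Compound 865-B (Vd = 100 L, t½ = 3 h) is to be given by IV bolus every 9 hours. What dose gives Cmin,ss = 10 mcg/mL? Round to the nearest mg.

7000 mg

τ/t½ = 9/3 ≈ 3, so f = (1/2)^(9/3) ≈ 0.125000.
Cmin,ss = (D/Vd)·f/(1−f), so D = Cmin,ss·Vd·(1−f)/f.
D = 10 × 100 × (1−f)/f ≈ 10 × 100 × 7.00000 ≈ 7000.00 mg.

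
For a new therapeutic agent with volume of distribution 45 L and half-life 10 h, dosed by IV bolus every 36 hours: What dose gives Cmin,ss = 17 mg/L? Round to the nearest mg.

τ/t½ = 36/10 ≈ 3.6, so f = (1/2)^(36/10) ≈ 0.082469.
Cmin,ss = (D/Vd)·f/(1−f), so D = Cmin,ss·Vd·(1−f)/f.
D = 17 × 45 × (1−f)/f ≈ 17 × 45 × 11.12577 ≈ 8511.21 mg.

8511 mg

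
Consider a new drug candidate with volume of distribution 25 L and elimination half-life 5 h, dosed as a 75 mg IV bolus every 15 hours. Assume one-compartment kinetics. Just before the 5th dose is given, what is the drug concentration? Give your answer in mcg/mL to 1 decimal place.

f = (1/2)^(τ/t½) = (1/2)^(15/5) ≈ 0.1250.
C₀ = D/Vd = 75/25 ≈ 3.000 mcg/mL.
Before the 5th dose, 4 doses have been given. Superposition: Cmin = C₀·(f + f² + … + f^4).
≈ 3.000 × (0.1250 + 0.0156 + 0.0020 + 0.0002) ≈ 3.000 × 0.1428 ≈ 0.428 mcg/mL.

0.4 mcg/mL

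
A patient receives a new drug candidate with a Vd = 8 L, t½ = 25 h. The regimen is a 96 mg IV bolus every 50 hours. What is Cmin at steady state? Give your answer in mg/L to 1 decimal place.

4.0 mg/L

The dosing interval is 2 half-lives, so f = 2^(−2) = 0.25.
Accumulation ratio R = 1/(1 − f) = 1/0.75 = 4/3.
Single-dose peak C₀ = D/Vd = 96/8 = 12 mg/L.
Steady-state peak Cmax,ss = C₀·R = 12 × 4/3 ≈ 16.000 mg/L.
Steady-state trough Cmin,ss = Cmax,ss·f ≈ 16.000 × 0.25 ≈ 4.000 mg/L.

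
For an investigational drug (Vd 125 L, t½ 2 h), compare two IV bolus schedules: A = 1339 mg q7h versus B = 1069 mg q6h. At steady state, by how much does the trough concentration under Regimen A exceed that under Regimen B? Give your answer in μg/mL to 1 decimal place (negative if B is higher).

Regimen A: f = (1/2)^(7/2) ≈ 0.0884; Cmin,ss = (1339/125)·f/(1−f) ≈ 1.039 μg/mL.
Regimen B: f = (1/2)^(6/2) ≈ 0.1250; Cmin,ss = (1069/125)·f/(1−f) ≈ 1.222 μg/mL.
Difference ≈ 1.039 − 1.222 ≈ -0.183 μg/mL.

-0.2 μg/mL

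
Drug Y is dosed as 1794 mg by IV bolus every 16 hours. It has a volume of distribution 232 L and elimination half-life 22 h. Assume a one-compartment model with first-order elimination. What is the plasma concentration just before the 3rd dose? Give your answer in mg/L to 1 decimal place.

f = (1/2)^(τ/t½) = (1/2)^(16/22) ≈ 0.6040.
C₀ = D/Vd = 1794/232 ≈ 7.733 mg/L.
Before the 3rd dose, 2 doses have been given. Superposition: Cmin = C₀·(f + f²).
≈ 7.733 × (0.6040 + 0.3648) ≈ 7.733 × 0.9688 ≈ 7.492 mg/L.

7.5 mg/L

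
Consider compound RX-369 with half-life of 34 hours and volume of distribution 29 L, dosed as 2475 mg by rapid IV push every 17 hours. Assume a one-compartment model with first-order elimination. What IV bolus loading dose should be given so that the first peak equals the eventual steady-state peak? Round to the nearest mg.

f = (1/2)^(17/34) ≈ 0.707107; accumulation ratio R = 1/(1−f) ≈ 3.41422.
Loading dose to hit Cmax,ss on first dose: D_load = D_maint·R ≈ 2475 × 3.41422 ≈ 8450.19 mg.

8450 mg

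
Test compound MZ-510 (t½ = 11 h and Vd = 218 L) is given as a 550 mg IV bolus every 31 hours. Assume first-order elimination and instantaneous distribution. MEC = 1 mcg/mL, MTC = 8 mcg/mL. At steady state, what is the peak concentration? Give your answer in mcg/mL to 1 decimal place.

k = ln2/t½ = ln2/11 ≈ 0.063013 h⁻¹; fraction remaining f = e^(−kτ) = e^(−0.063013×31) ≈ 0.1418.
Accumulation ratio R = 1/(1 − f) ≈ 1/0.8582 ≈ 1.1652.
Each bolus raises the concentration by D/Vd = 550/218 ≈ 2.523 mcg/mL.
Cmax,ss = C₀/(1 − f) ≈ 2.523/0.8582 ≈ 2.940 mcg/mL.
Peak 2.9 mcg/mL vs MTC 8 mcg/mL: below toxic threshold.

2.9 mcg/mL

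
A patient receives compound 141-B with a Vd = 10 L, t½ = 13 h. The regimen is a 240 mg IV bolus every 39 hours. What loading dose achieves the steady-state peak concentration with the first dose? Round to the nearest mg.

274 mg

f = (1/2)^(39/13) ≈ 0.125000; accumulation ratio R = 1/(1−f) ≈ 1.14286.
Loading dose to hit Cmax,ss on first dose: D_load = D_maint·R ≈ 240 × 1.14286 ≈ 274.29 mg.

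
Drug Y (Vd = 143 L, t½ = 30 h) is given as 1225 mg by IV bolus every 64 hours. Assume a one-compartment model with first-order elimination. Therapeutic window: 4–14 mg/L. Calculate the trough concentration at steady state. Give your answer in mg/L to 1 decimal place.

Over one 64-h interval, 64/30 ≈ 2.1333 half-lives elapse, leaving f ≈ 0.2279 of each dose.
Accumulation ratio R = 1/(1 − f) ≈ 1/0.7721 ≈ 1.2952.
Each bolus raises the concentration by D/Vd = 1225/143 ≈ 8.566 mg/L.
Steady-state peak Cmax,ss = C₀·R ≈ 8.566 × 1.2952 ≈ 11.095 mg/L.
One interval later, Cmin,ss = Cmax,ss·e^(−kτ) ≈ 11.095 × 0.2279 ≈ 2.529 mg/L.
Trough 2.5 mg/L vs MEC 4 mg/L: subtherapeutic.

2.5 mg/L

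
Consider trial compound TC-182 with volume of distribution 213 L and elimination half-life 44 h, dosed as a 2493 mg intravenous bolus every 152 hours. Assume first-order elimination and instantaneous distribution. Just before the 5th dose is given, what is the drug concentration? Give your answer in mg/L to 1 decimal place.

1.2 mg/L

f = (1/2)^(τ/t½) = (1/2)^(152/44) ≈ 0.0912.
C₀ = D/Vd = 2493/213 ≈ 11.704 mg/L.
Before the 5th dose, 4 doses have been given. Superposition: Cmin = C₀·(f + f² + … + f^4).
≈ 11.704 × (0.0912 + 0.0083 + 0.0008 + 0.0001) ≈ 11.704 × 0.1004 ≈ 1.175 mg/L.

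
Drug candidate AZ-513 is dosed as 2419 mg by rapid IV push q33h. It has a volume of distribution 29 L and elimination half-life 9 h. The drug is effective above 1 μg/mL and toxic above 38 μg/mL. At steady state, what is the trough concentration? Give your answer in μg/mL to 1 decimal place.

τ/t½ = 33/9 ≈ 3.6667, so fraction remaining f = (1/2)^(33/9) ≈ 0.0787.
Accumulation ratio R = 1/(1 − f) ≈ 1/0.9213 ≈ 1.0854.
Each bolus raises the concentration by D/Vd = 2419/29 ≈ 83.414 μg/mL.
Cmax,ss = C₀/(1 − f) ≈ 83.414/0.9213 ≈ 90.539 μg/mL.
One interval later, Cmin,ss = Cmax,ss·e^(−kτ) ≈ 90.539 × 0.0787 ≈ 7.125 μg/mL.
Trough 7.1 μg/mL vs MEC 1 μg/mL: adequate.

7.1 μg/mL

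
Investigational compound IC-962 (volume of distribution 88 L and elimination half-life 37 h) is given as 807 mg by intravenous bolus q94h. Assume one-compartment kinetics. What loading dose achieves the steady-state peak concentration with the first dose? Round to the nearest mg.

974 mg

f = (1/2)^(94/37) ≈ 0.171878; accumulation ratio R = 1/(1−f) ≈ 1.20755.
Loading dose to hit Cmax,ss on first dose: D_load = D_maint·R ≈ 807 × 1.20755 ≈ 974.49 mg.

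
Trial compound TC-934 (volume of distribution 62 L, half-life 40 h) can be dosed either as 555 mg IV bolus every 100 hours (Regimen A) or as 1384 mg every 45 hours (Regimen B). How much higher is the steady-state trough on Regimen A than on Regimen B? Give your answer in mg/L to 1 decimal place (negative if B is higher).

-17.0 mg/L

Regimen A: f = (1/2)^(100/40) ≈ 0.1768; Cmin,ss = (555/62)·f/(1−f) ≈ 1.923 mg/L.
Regimen B: f = (1/2)^(45/40) ≈ 0.4585; Cmin,ss = (1384/62)·f/(1−f) ≈ 18.901 mg/L.
Difference ≈ 1.923 − 18.901 ≈ -16.978 mg/L.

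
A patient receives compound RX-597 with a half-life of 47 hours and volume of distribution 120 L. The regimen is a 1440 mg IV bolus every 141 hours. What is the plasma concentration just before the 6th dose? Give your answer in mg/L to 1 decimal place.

1.7 mg/L

f = (1/2)^(τ/t½) = (1/2)^(141/47) ≈ 0.1250.
C₀ = D/Vd = 1440/120 ≈ 12.000 mg/L.
Before the 6th dose, 5 doses have been given. Superposition: Cmin = C₀·(f + f² + … + f^5).
≈ 12.000 × (0.1250 + 0.0156 + 0.0020 + 0.0002 + 0.0000) ≈ 12.000 × 0.1428 ≈ 1.714 mg/L.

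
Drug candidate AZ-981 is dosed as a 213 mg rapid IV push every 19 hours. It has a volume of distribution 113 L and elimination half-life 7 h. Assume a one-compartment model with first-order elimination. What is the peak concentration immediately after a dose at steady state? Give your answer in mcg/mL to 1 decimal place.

2.2 mcg/mL

τ/t½ = 19/7 ≈ 2.7143, so fraction remaining f = (1/2)^(19/7) ≈ 0.1524.
At steady state, accumulation factor R = 1/(1 − e^(−kτ)) ≈ 1.1798.
Single-dose peak C₀ = D/Vd = 213/113 ≈ 1.885 mcg/mL.
Cmax,ss = C₀/(1 − f) ≈ 1.885/0.8476 ≈ 2.224 mcg/mL.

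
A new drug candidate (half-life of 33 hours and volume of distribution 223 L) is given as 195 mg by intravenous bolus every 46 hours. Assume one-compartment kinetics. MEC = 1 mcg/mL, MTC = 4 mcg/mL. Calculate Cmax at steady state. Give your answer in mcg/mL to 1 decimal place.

k = ln2/t½ = ln2/33 ≈ 0.021004 h⁻¹; fraction remaining f = e^(−kτ) = e^(−0.021004×46) ≈ 0.3805.
At steady state, accumulation factor R = 1/(1 − e^(−kτ)) ≈ 1.6142.
Single-dose peak C₀ = D/Vd = 195/223 ≈ 0.874 mcg/mL.
Steady-state peak Cmax,ss = C₀·R ≈ 0.874 × 1.6142 ≈ 1.411 mcg/mL.
Peak 1.4 mcg/mL vs MTC 4 mcg/mL: below toxic threshold.

1.4 mcg/mL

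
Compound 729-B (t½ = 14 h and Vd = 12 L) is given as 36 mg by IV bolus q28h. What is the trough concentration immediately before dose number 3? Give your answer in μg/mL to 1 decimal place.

0.9 μg/mL

f = (1/2)^(τ/t½) = (1/2)^(28/14) ≈ 0.2500.
C₀ = D/Vd = 36/12 ≈ 3.000 μg/mL.
Before the 3rd dose, 2 doses have been given. Superposition: Cmin = C₀·(f + f²).
≈ 3.000 × (0.2500 + 0.0625) ≈ 3.000 × 0.3125 ≈ 0.938 μg/mL.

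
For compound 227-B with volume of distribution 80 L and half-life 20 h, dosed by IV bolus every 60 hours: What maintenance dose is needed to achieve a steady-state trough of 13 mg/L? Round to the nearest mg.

7280 mg

τ/t½ = 60/20 ≈ 3, so f = (1/2)^(60/20) ≈ 0.125000.
Cmin,ss = (D/Vd)·f/(1−f), so D = Cmin,ss·Vd·(1−f)/f.
D = 13 × 80 × (1−f)/f ≈ 13 × 80 × 7.00000 ≈ 7280.00 mg.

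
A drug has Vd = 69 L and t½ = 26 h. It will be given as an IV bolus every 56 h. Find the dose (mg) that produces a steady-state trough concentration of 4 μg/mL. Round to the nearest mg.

952 mg

τ/t½ = 56/26 ≈ 2.1538, so f = (1/2)^(56/26) ≈ 0.224713.
Cmin,ss = (D/Vd)·f/(1−f), so D = Cmin,ss·Vd·(1−f)/f.
D = 4 × 69 × (1−f)/f ≈ 4 × 69 × 3.45012 ≈ 952.23 mg.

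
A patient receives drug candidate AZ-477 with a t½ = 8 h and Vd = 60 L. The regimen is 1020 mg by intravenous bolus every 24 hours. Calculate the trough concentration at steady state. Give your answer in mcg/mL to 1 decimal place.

The dosing interval is 3 half-lives, so f = 2^(−3) = 0.125.
Accumulation ratio R = 1/(1 − f) = 1/0.875 = 8/7.
Single-dose peak C₀ = D/Vd = 1020/60 = 17 mcg/mL.
Steady-state peak Cmax,ss = C₀·R = 17 × 8/7 ≈ 19.429 mcg/mL.
Steady-state trough Cmin,ss = Cmax,ss·f ≈ 19.429 × 0.125 ≈ 2.429 mcg/mL.

2.4 mcg/mL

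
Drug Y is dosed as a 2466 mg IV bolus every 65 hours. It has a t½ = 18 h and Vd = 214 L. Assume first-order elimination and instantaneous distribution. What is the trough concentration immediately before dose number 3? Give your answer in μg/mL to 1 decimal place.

f = (1/2)^(τ/t½) = (1/2)^(65/18) ≈ 0.0818.
C₀ = D/Vd = 2466/214 ≈ 11.523 μg/mL.
Before the 3rd dose, 2 doses have been given. Superposition: Cmin = C₀·(f + f²).
≈ 11.523 × (0.0818 + 0.0067) ≈ 11.523 × 0.0885 ≈ 1.020 μg/mL.

1.0 μg/mL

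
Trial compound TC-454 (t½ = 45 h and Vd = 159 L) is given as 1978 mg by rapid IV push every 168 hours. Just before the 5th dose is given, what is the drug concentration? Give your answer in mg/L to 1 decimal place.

1.0 mg/L

f = (1/2)^(τ/t½) = (1/2)^(168/45) ≈ 0.0752.
C₀ = D/Vd = 1978/159 ≈ 12.440 mg/L.
Before the 5th dose, 4 doses have been given. Superposition: Cmin = C₀·(f + f² + … + f^4).
≈ 12.440 × (0.0752 + 0.0057 + 0.0004 + 0.0000) ≈ 12.440 × 0.0813 ≈ 1.011 mg/L.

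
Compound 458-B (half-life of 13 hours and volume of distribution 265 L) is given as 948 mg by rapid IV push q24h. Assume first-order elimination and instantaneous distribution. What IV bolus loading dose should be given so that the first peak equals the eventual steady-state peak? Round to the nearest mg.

f = (1/2)^(24/13) ≈ 0.278133; accumulation ratio R = 1/(1−f) ≈ 1.38530.
Loading dose to hit Cmax,ss on first dose: D_load = D_maint·R ≈ 948 × 1.38530 ≈ 1313.26 mg.

1313 mg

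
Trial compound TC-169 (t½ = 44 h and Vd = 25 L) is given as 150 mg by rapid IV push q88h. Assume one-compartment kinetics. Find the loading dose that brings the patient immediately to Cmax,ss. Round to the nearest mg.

f = (1/2)^(88/44) ≈ 0.250000; accumulation ratio R = 1/(1−f) ≈ 1.33333.
Loading dose to hit Cmax,ss on first dose: D_load = D_maint·R ≈ 150 × 1.33333 ≈ 200.00 mg.

200 mg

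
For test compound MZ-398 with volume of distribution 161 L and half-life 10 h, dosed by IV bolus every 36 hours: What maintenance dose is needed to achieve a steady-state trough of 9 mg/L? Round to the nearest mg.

16121 mg

τ/t½ = 36/10 ≈ 3.6, so f = (1/2)^(36/10) ≈ 0.082469.
Cmin,ss = (D/Vd)·f/(1−f), so D = Cmin,ss·Vd·(1−f)/f.
D = 9 × 161 × (1−f)/f ≈ 9 × 161 × 11.12577 ≈ 16121.24 mg.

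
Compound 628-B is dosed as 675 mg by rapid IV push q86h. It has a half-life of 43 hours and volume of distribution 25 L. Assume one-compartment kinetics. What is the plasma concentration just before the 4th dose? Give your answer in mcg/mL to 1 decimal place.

f = (1/2)^(τ/t½) = (1/2)^(86/43) ≈ 0.2500.
C₀ = D/Vd = 675/25 ≈ 27.000 mcg/mL.
Before the 4th dose, 3 doses have been given. Superposition: Cmin = C₀·(f + f² + … + f^3).
≈ 27.000 × (0.2500 + 0.0625 + 0.0156) ≈ 27.000 × 0.3281 ≈ 8.859 mcg/mL.

8.9 mcg/mL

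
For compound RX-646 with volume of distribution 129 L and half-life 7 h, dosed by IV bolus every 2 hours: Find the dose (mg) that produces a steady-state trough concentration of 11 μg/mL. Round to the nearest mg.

τ/t½ = 2/7 ≈ 0.28571, so f = (1/2)^(2/7) ≈ 0.820335.
Cmin,ss = (D/Vd)·f/(1−f), so D = Cmin,ss·Vd·(1−f)/f.
D = 11 × 129 × (1−f)/f ≈ 11 × 129 × 0.21901 ≈ 310.78 mg.

311 mg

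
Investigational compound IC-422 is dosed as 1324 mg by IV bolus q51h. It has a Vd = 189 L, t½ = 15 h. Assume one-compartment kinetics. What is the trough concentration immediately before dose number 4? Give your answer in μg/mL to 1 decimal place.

0.7 μg/mL

f = (1/2)^(τ/t½) = (1/2)^(51/15) ≈ 0.0947.
C₀ = D/Vd = 1324/189 ≈ 7.005 μg/mL.
Before the 4th dose, 3 doses have been given. Superposition: Cmin = C₀·(f + f² + … + f^3).
≈ 7.005 × (0.0947 + 0.0090 + 0.0008) ≈ 7.005 × 0.1045 ≈ 0.732 μg/mL.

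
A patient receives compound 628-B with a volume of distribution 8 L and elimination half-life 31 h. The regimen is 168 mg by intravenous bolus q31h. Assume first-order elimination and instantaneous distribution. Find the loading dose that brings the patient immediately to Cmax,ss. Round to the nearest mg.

336 mg

f = (1/2)^(31/31) ≈ 0.500000; accumulation ratio R = 1/(1−f) ≈ 2.00000.
Loading dose to hit Cmax,ss on first dose: D_load = D_maint·R ≈ 168 × 2.00000 ≈ 336.00 mg.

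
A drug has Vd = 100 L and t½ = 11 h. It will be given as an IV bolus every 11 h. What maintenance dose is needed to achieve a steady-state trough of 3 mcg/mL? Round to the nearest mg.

300 mg

τ/t½ = 11/11 ≈ 1, so f = (1/2)^(11/11) ≈ 0.500000.
Cmin,ss = (D/Vd)·f/(1−f), so D = Cmin,ss·Vd·(1−f)/f.
D = 3 × 100 × (1−f)/f ≈ 3 × 100 × 1.00000 ≈ 300.00 mg.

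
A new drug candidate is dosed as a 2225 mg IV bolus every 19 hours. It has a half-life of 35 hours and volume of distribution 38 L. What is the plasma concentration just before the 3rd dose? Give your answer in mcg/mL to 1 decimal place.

f = (1/2)^(τ/t½) = (1/2)^(19/35) ≈ 0.6864.
C₀ = D/Vd = 2225/38 ≈ 58.553 mcg/mL.
Before the 3rd dose, 2 doses have been given. Superposition: Cmin = C₀·(f + f²).
≈ 58.553 × (0.6864 + 0.4711) ≈ 58.553 × 1.1575 ≈ 67.775 mcg/mL.

67.8 mcg/mL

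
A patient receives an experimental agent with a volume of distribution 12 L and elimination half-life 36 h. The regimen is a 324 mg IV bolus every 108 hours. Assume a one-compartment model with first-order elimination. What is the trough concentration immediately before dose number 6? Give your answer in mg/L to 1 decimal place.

f = (1/2)^(τ/t½) = (1/2)^(108/36) ≈ 0.1250.
C₀ = D/Vd = 324/12 ≈ 27.000 mg/L.
Before the 6th dose, 5 doses have been given. Superposition: Cmin = C₀·(f + f² + … + f^5).
≈ 27.000 × (0.1250 + 0.0156 + 0.0020 + 0.0002 + 0.0000) ≈ 27.000 × 0.1428 ≈ 3.856 mg/L.

3.9 mg/L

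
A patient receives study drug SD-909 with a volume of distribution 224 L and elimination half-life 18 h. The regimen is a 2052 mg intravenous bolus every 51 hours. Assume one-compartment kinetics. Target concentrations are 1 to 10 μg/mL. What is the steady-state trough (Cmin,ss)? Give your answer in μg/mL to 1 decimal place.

1.5 μg/mL

k = ln2/t½ = ln2/18 ≈ 0.038508 h⁻¹; fraction remaining f = e^(−kτ) = e^(−0.038508×51) ≈ 0.1403.
Accumulation ratio R = 1/(1 − f) ≈ 1/0.8597 ≈ 1.1632.
Single-dose peak C₀ = D/Vd = 2052/224 ≈ 9.161 μg/mL.
Steady-state peak Cmax,ss = C₀·R ≈ 9.161 × 1.1632 ≈ 10.656 μg/mL.
One interval later, Cmin,ss = Cmax,ss·e^(−kτ) ≈ 10.656 × 0.1403 ≈ 1.495 μg/mL.
Trough 1.5 μg/mL vs MEC 1 μg/mL: adequate.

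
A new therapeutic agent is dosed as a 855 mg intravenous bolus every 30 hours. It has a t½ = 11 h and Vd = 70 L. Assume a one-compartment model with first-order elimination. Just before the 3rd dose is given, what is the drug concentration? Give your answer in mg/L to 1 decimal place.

2.1 mg/L

f = (1/2)^(τ/t½) = (1/2)^(30/11) ≈ 0.1510.
C₀ = D/Vd = 855/70 ≈ 12.214 mg/L.
Before the 3rd dose, 2 doses have been given. Superposition: Cmin = C₀·(f + f²).
≈ 12.214 × (0.1510 + 0.0228) ≈ 12.214 × 0.1738 ≈ 2.123 mg/L.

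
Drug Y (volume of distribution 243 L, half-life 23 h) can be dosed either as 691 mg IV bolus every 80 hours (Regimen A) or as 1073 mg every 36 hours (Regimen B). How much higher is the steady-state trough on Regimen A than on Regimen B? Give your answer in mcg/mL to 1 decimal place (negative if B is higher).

Regimen A: f = (1/2)^(80/23) ≈ 0.0897; Cmin,ss = (691/243)·f/(1−f) ≈ 0.280 mcg/mL.
Regimen B: f = (1/2)^(36/23) ≈ 0.3379; Cmin,ss = (1073/243)·f/(1−f) ≈ 2.254 mcg/mL.
Difference ≈ 0.280 − 2.254 ≈ -1.974 mcg/mL.

-2.0 mcg/mL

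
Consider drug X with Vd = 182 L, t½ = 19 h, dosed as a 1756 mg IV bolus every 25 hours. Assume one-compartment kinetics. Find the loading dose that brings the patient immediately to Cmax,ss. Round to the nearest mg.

f = (1/2)^(25/19) ≈ 0.401706; accumulation ratio R = 1/(1−f) ≈ 1.67142.
Loading dose to hit Cmax,ss on first dose: D_load = D_maint·R ≈ 1756 × 1.67142 ≈ 2935.01 mg.

2935 mg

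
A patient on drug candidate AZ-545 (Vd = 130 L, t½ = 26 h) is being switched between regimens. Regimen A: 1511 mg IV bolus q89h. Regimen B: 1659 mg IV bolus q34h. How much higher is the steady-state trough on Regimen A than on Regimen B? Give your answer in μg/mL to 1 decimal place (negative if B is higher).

Regimen A: f = (1/2)^(89/26) ≈ 0.0932; Cmin,ss = (1511/130)·f/(1−f) ≈ 1.195 μg/mL.
Regimen B: f = (1/2)^(34/26) ≈ 0.4040; Cmin,ss = (1659/130)·f/(1−f) ≈ 8.650 μg/mL.
Difference ≈ 1.195 − 8.650 ≈ -7.455 μg/mL.

-7.5 μg/mL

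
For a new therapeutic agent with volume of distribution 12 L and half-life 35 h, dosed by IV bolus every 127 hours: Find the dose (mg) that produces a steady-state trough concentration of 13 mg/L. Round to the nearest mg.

1773 mg

τ/t½ = 127/35 ≈ 3.6286, so f = (1/2)^(127/35) ≈ 0.080852.
Cmin,ss = (D/Vd)·f/(1−f), so D = Cmin,ss·Vd·(1−f)/f.
D = 13 × 12 × (1−f)/f ≈ 13 × 12 × 11.36828 ≈ 1773.45 mg.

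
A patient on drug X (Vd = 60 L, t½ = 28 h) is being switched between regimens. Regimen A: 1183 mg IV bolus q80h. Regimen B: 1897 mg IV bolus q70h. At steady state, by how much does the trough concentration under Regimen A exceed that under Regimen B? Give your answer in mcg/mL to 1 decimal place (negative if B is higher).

Regimen A: f = (1/2)^(80/28) ≈ 0.1380; Cmin,ss = (1183/60)·f/(1−f) ≈ 3.156 mcg/mL.
Regimen B: f = (1/2)^(70/28) ≈ 0.1768; Cmin,ss = (1897/60)·f/(1−f) ≈ 6.790 mcg/mL.
Difference ≈ 3.156 − 6.790 ≈ -3.634 mcg/mL.

-3.6 mcg/mL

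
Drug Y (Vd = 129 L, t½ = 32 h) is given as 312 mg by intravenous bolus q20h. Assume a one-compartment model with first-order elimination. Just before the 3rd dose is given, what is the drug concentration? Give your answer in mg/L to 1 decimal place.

2.6 mg/L

f = (1/2)^(τ/t½) = (1/2)^(20/32) ≈ 0.6484.
C₀ = D/Vd = 312/129 ≈ 2.419 mg/L.
Before the 3rd dose, 2 doses have been given. Superposition: Cmin = C₀·(f + f²).
≈ 2.419 × (0.6484 + 0.4204) ≈ 2.419 × 1.0688 ≈ 2.585 mg/L.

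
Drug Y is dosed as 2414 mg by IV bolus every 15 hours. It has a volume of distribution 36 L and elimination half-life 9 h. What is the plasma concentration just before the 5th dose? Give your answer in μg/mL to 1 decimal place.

30.5 μg/mL

f = (1/2)^(τ/t½) = (1/2)^(15/9) ≈ 0.3150.
C₀ = D/Vd = 2414/36 ≈ 67.056 μg/mL.
Before the 5th dose, 4 doses have been given. Superposition: Cmin = C₀·(f + f² + … + f^4).
≈ 67.056 × (0.3150 + 0.0992 + 0.0313 + 0.0098) ≈ 67.056 × 0.4553 ≈ 30.531 μg/mL.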